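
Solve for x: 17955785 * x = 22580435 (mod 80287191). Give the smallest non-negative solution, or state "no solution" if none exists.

64495855

First find gcd(17955785, 80287191):
80287191 = 4·17955785 + 8464051
17955785 = 2·8464051 + 1027683
8464051 = 8·1027683 + 242587
1027683 = 4·242587 + 57335
242587 = 4·57335 + 13247
57335 = 4·13247 + 4347
13247 = 3·4347 + 206
4347 = 21·206 + 21
206 = 9·21 + 17
21 = 1·17 + 4
17 = 4·4 + 1
4 = 4·1 + 0
gcd = 1, so a unique solution mod 80287191 exists.
Back-substitute for the Bézout coefficients:
1 = 17 − 4·4
1 = −4·21 + 5·17
1 = 5·206 − 49·21
1 = −49·4347 + 1034·206
1 = 1034·13247 − 3151·4347
1 = −3151·57335 + 13638·13247
1 = 13638·242587 − 57703·57335
1 = −57703·1027683 + 244450·242587
1 = 244450·8464051 − 2013303·1027683
1 = −2013303·17955785 + 4271056·8464051
1 = 4271056·80287191 − 19097527·17955785
So 17955785·(-19097527) ≡ 1 (mod 80287191), giving 17955785⁻¹ ≡ 61189664.
x ≡ 17955785⁻¹·22580435 ≡ 61189664·22580435 ≡ 64495855 (mod 80287191).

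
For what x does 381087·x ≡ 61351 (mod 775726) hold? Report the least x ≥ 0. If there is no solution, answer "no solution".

no solution

gcd(381087, 775726):
775726 = 2·381087 + 13552
381087 = 28·13552 + 1631
13552 = 8·1631 + 504
1631 = 3·504 + 119
504 = 4·119 + 28
119 = 4·28 + 7
28 = 4·7 + 0
gcd = 7, but 7 ∤ 61351, so the congruence has no solution.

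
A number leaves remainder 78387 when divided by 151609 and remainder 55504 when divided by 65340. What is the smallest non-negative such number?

3476927584

Write x = 78387 + 151609·k. Then 151609·k ≡ 55504 − 78387 ≡ 42457 (mod 65340).
Need 151609⁻¹ mod 65340. Extended Euclid on (65340, 20929):
65340 = 3×20929 + 2553
20929 = 8×2553 + 505
2553 = 5×505 + 28
505 = 18×28 + 1
28 = 28×1 + 0
Back-substitute:
1 = 505 − 18·28
1 = −18·2553 + 91·505
1 = 91·20929 − 746·2553
1 = −746·65340 + 2329·20929
151609⁻¹ ≡ 2329 (mod 65340), so k ≡ 2329·42457 ≡ 22933 (mod 65340).
x = 78387 + 151609·22933 = 3476927584.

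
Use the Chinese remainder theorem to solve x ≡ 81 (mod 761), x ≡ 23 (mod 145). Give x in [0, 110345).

66288

Write x = 81 + 761·k. Then 761·k ≡ 23 − 81 ≡ 87 (mod 145).
Need 761⁻¹ mod 145. Extended Euclid on (145, 36):
145 = 4*36 + 1
36 = 36*1 + 0
Back-substitute:
1 = 145 − 4·36
761⁻¹ ≡ 141 (mod 145), so k ≡ 141·87 ≡ 87 (mod 145).
x = 81 + 761·87 = 66288.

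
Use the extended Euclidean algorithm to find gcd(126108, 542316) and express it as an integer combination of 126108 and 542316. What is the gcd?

12

Apply Euclid's algorithm to 542316 and 126108:
542316 = 4*126108 + 37884
126108 = 3*37884 + 12456
37884 = 3*12456 + 516
12456 = 24*516 + 72
516 = 7*72 + 12
72 = 6*12 + 0
gcd(126108, 542316) = 12.
Back-substituting:
12 = 516 − 7·72
12 = −7·12456 + 169·516
12 = 169·37884 − 514·12456
12 = −514·126108 + 1711·37884
12 = 1711·542316 − 7358·126108
So 12 = (1711)·542316 + (-7358)·126108.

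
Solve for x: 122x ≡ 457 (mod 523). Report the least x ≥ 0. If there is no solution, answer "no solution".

First find gcd(122, 523):
523 = 4·122 + 35
122 = 3·35 + 17
35 = 2·17 + 1
17 = 17·1 + 0
gcd = 1, so a unique solution mod 523 exists.
Back-substitute for the Bézout coefficients:
1 = 35 − 2·17
1 = −2·122 + 7·35
1 = 7·523 − 30·122
So 122·(-30) ≡ 1 (mod 523), giving 122⁻¹ ≡ 493.
x ≡ 122⁻¹·457 ≡ 493·457 ≡ 411 (mod 523).

411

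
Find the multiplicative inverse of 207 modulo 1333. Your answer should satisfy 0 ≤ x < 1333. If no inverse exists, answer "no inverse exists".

747

gcd(1333, 207) by repeated division:
1333 = 6*207 + 91
207 = 2*91 + 25
91 = 3*25 + 16
25 = 1*16 + 9
16 = 1*9 + 7
9 = 1*7 + 2
7 = 3*2 + 1
2 = 2*1 + 0
Since gcd(207, 1333) = 1, back-substitute to write 1 as a combination:
1 = 7 − 3·2
1 = −3·9 + 4·7
1 = 4·16 − 7·9
1 = −7·25 + 11·16
1 = 11·91 − 40·25
1 = −40·207 + 91·91
1 = 91·1333 − 586·207
So 207·(-586) ≡ 1 (mod 1333), and -586 ≡ 747 (mod 1333).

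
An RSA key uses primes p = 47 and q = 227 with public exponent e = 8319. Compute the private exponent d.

5671

φ(n) = (p−1)(q−1) = 46·226 = 10396.
Need d with 8319·d ≡ 1 (mod 10396). Apply the extended Euclidean algorithm:
10396 = 1·8319 + 2077
8319 = 4·2077 + 11
2077 = 188·11 + 9
11 = 1·9 + 2
9 = 4·2 + 1
2 = 2·1 + 0
Back-substitute:
1 = 9 − 4·2
1 = −4·11 + 5·9
1 = 5·2077 − 944·11
1 = −944·8319 + 3781·2077
1 = 3781·10396 − 4725·8319
So 8319·(-4725) ≡ 1 (mod 10396), hence d ≡ -4725 ≡ 5671 (mod 10396).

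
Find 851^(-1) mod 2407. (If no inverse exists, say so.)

gcd(2407, 851) by repeated division:
2407 = 2×851 + 705
851 = 1×705 + 146
705 = 4×146 + 121
146 = 1×121 + 25
121 = 4×25 + 21
25 = 1×21 + 4
21 = 5×4 + 1
4 = 4×1 + 0
Since gcd(851, 2407) = 1, back-substitute to write 1 as a combination:
1 = 21 − 5·4
1 = −5·25 + 6·21
1 = 6·121 − 29·25
1 = −29·146 + 35·121
1 = 35·705 − 169·146
1 = −169·851 + 204·705
1 = 204·2407 − 577·851
Thus 851·(-577) ≡ 1 (mod 2407); reducing, -577 mod 2407 = 1830.

1830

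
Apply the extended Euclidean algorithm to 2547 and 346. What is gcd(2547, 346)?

Euclidean algorithm:
2547 = 7×346 + 125
346 = 2×125 + 96
125 = 1×96 + 29
96 = 3×29 + 9
29 = 3×9 + 2
9 = 4×2 + 1
2 = 2×1 + 0
gcd(2547, 346) = 1.
Express as a combination:
1 = 9 − 4·2
1 = −4·29 + 13·9
1 = 13·96 − 43·29
1 = −43·125 + 56·96
1 = 56·346 − 155·125
1 = −155·2547 + 1141·346
So 1 = (-155)·2547 + (1141)·346.

1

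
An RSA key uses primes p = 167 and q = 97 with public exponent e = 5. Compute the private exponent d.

φ(n) = (p−1)(q−1) = 166·96 = 15936.
Need d with 5·d ≡ 1 (mod 15936). Apply the extended Euclidean algorithm:
15936 = 3187×5 + 1
5 = 5×1 + 0
Back-substitute:
1 = 15936 − 3187·5
So 5·(-3187) ≡ 1 (mod 15936), hence d ≡ -3187 ≡ 12749 (mod 15936).

12749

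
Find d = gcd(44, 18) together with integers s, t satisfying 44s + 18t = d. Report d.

Apply Euclid's algorithm to 44 and 18:
44 = 2×18 + 8
18 = 2×8 + 2
8 = 4×2 + 0
gcd(44, 18) = 2.
Working backward:
2 = 18 − 2·8
2 = −2·44 + 5·18
So 2 = (-2)·44 + (5)·18.

2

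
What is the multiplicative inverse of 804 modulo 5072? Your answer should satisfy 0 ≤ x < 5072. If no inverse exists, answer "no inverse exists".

no inverse exists

Compute gcd(804, 5072):
5072 = 6·804 + 248
804 = 3·248 + 60
248 = 4·60 + 8
60 = 7·8 + 4
8 = 2·4 + 0
The gcd is 4, not 1, hence no inverse exists.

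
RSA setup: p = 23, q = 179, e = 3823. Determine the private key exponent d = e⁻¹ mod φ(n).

1179

φ(n) = (p−1)(q−1) = 22·178 = 3916.
Need d with 3823·d ≡ 1 (mod 3916). Apply the extended Euclidean algorithm:
3916 = 1×3823 + 93
3823 = 41×93 + 10
93 = 9×10 + 3
10 = 3×3 + 1
3 = 3×1 + 0
Back-substitute:
1 = 10 − 3·3
1 = −3·93 + 28·10
1 = 28·3823 − 1151·93
1 = −1151·3916 + 1179·3823
So 3823·1179 ≡ 1 (mod 3916), hence d = 1179.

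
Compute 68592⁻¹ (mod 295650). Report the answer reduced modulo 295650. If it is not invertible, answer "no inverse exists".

Euclidean algorithm on 295650, 68592:
295650 = 4*68592 + 21282
68592 = 3*21282 + 4746
21282 = 4*4746 + 2298
4746 = 2*2298 + 150
2298 = 15*150 + 48
150 = 3*48 + 6
48 = 8*6 + 0
gcd(68592, 295650) = 6 ≠ 1, so 68592 has no multiplicative inverse modulo 295650.

no inverse exists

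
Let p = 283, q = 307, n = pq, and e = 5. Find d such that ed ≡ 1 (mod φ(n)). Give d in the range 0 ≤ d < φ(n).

φ(n) = (p−1)(q−1) = 282·306 = 86292.
Need d with 5·d ≡ 1 (mod 86292). Apply the extended Euclidean algorithm:
86292 = 17258·5 + 2
5 = 2·2 + 1
2 = 2·1 + 0
Back-substitute:
1 = 5 − 2·2
1 = −2·86292 + 34517·5
So 5·34517 ≡ 1 (mod 86292), hence d = 34517.

34517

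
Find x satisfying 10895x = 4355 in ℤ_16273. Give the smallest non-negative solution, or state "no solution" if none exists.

1733

First find gcd(10895, 16273):
16273 = 1×10895 + 5378
10895 = 2×5378 + 139
5378 = 38×139 + 96
139 = 1×96 + 43
96 = 2×43 + 10
43 = 4×10 + 3
10 = 3×3 + 1
3 = 3×1 + 0
gcd = 1, so a unique solution mod 16273 exists.
Back-substitute for the Bézout coefficients:
1 = 10 − 3·3
1 = −3·43 + 13·10
1 = 13·96 − 29·43
1 = −29·139 + 42·96
1 = 42·5378 − 1625·139
1 = −1625·10895 + 3292·5378
1 = 3292·16273 − 4917·10895
So 10895·(-4917) ≡ 1 (mod 16273), giving 10895⁻¹ ≡ 11356.
x ≡ 10895⁻¹·4355 ≡ 11356·4355 ≡ 1733 (mod 16273).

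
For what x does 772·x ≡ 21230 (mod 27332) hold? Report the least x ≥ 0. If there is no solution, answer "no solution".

gcd(772, 27332):
27332 = 35×772 + 312
772 = 2×312 + 148
312 = 2×148 + 16
148 = 9×16 + 4
16 = 4×4 + 0
gcd = 4, but 4 ∤ 21230, so the congruence has no solution.

no solution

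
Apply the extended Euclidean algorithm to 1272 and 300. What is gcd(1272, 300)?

12

Apply Euclid's algorithm to 1272 and 300:
1272 = 4·300 + 72
300 = 4·72 + 12
72 = 6·12 + 0
gcd(1272, 300) = 12.
Working backward:
12 = 300 − 4·72
12 = −4·1272 + 17·300
So 12 = (-4)·1272 + (17)·300.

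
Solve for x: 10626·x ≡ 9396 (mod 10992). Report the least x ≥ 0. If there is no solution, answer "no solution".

First find gcd(10626, 10992):
10992 = 1·10626 + 366
10626 = 29·366 + 12
366 = 30·12 + 6
12 = 2·6 + 0
gcd = 6 and 6 | 9396, so solutions exist. Divide through by 6: 1771x ≡ 1566 (mod 1832).
Now find 1771⁻¹ mod 1832:
1832 = 1*1771 + 61
1771 = 29*61 + 2
61 = 30*2 + 1
2 = 2*1 + 0
Back-substitute:
1 = 61 − 30·2
1 = −30·1771 + 871·61
1 = 871·1832 − 901·1771
So 1771·(-901) ≡ 1 (mod 1832), i.e. 1771⁻¹ ≡ 931.
Then x ≡ 931·1566 ≡ 1506 (mod 1832); the smallest non-negative solution is x = 1506.

1506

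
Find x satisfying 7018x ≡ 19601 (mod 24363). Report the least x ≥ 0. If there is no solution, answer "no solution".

1013

First find gcd(7018, 24363):
24363 = 3*7018 + 3309
7018 = 2*3309 + 400
3309 = 8*400 + 109
400 = 3*109 + 73
109 = 1*73 + 36
73 = 2*36 + 1
36 = 36*1 + 0
gcd = 1, so a unique solution mod 24363 exists.
Back-substitute for the Bézout coefficients:
1 = 73 − 2·36
1 = −2·109 + 3·73
1 = 3·400 − 11·109
1 = −11·3309 + 91·400
1 = 91·7018 − 193·3309
1 = −193·24363 + 670·7018
So 7018·(670) ≡ 1 (mod 24363), giving 7018⁻¹ ≡ 670.
x ≡ 7018⁻¹·19601 ≡ 670·19601 ≡ 1013 (mod 24363).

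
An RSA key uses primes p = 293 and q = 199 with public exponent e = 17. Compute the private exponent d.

φ(n) = (p−1)(q−1) = 292·198 = 57816.
Need d with 17·d ≡ 1 (mod 57816). Apply the extended Euclidean algorithm:
57816 = 3400×17 + 16
17 = 1×16 + 1
16 = 16×1 + 0
Back-substitute:
1 = 17 − 16
1 = −57816 + 3401·17
So 17·3401 ≡ 1 (mod 57816), hence d = 3401.

3401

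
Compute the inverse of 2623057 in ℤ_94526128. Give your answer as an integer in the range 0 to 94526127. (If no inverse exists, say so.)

Run Euclid on (94526128, 2623057):
94526128 = 36·2623057 + 96076
2623057 = 27·96076 + 29005
96076 = 3·29005 + 9061
29005 = 3·9061 + 1822
9061 = 4·1822 + 1773
1822 = 1·1773 + 49
1773 = 36·49 + 9
49 = 5·9 + 4
9 = 2·4 + 1
4 = 4·1 + 0
Since gcd(2623057, 94526128) = 1, back-substitute to write 1 as a combination:
1 = 9 − 2·4
1 = −2·49 + 11·9
1 = 11·1773 − 398·49
1 = −398·1822 + 409·1773
1 = 409·9061 − 2034·1822
1 = −2034·29005 + 6511·9061
1 = 6511·96076 − 21567·29005
1 = −21567·2623057 + 588820·96076
1 = 588820·94526128 − 21219087·2623057
Thus 2623057·(-21219087) ≡ 1 (mod 94526128); reducing, -21219087 mod 94526128 = 73307041.

73307041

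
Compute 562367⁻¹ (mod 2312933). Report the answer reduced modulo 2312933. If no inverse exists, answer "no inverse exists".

Apply the Euclidean algorithm to 2312933 and 562367:
2312933 = 4·562367 + 63465
562367 = 8·63465 + 54647
63465 = 1·54647 + 8818
54647 = 6·8818 + 1739
8818 = 5·1739 + 123
1739 = 14·123 + 17
123 = 7·17 + 4
17 = 4·4 + 1
4 = 4·1 + 0
Since gcd(562367, 2312933) = 1, back-substitute to write 1 as a combination:
1 = 17 − 4·4
1 = −4·123 + 29·17
1 = 29·1739 − 410·123
1 = −410·8818 + 2079·1739
1 = 2079·54647 − 12884·8818
1 = −12884·63465 + 14963·54647
1 = 14963·562367 − 132588·63465
1 = −132588·2312933 + 545315·562367
So 562367·545315 ≡ 1 (mod 2312933).

545315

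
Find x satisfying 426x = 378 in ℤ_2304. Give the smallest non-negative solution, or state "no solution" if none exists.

201

First find gcd(426, 2304):
2304 = 5×426 + 174
426 = 2×174 + 78
174 = 2×78 + 18
78 = 4×18 + 6
18 = 3×6 + 0
gcd = 6 and 6 | 378, so solutions exist. Divide through by 6: 71x ≡ 63 (mod 384).
Now find 71⁻¹ mod 384:
384 = 5*71 + 29
71 = 2*29 + 13
29 = 2*13 + 3
13 = 4*3 + 1
3 = 3*1 + 0
Back-substitute:
1 = 13 − 4·3
1 = −4·29 + 9·13
1 = 9·71 − 22·29
1 = −22·384 + 119·71
So 71⁻¹ ≡ 119 (mod 384).
Then x ≡ 119·63 ≡ 201 (mod 384); the smallest non-negative solution is x = 201.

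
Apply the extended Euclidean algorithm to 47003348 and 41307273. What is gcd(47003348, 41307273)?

7

Repeated division:
47003348 = 1·41307273 + 5696075
41307273 = 7·5696075 + 1434748
5696075 = 3·1434748 + 1391831
1434748 = 1·1391831 + 42917
1391831 = 32·42917 + 18487
42917 = 2·18487 + 5943
18487 = 3·5943 + 658
5943 = 9·658 + 21
658 = 31·21 + 7
21 = 3·7 + 0
gcd(47003348, 41307273) = 7.
Back-substituting:
7 = 658 − 31·21
7 = −31·5943 + 280·658
7 = 280·18487 − 871·5943
7 = −871·42917 + 2022·18487
7 = 2022·1391831 − 65575·42917
7 = −65575·1434748 + 67597·1391831
7 = 67597·5696075 − 268366·1434748
7 = −268366·41307273 + 1946159·5696075
7 = 1946159·47003348 − 2214525·41307273
So 7 = (1946159)·47003348 + (-2214525)·41307273.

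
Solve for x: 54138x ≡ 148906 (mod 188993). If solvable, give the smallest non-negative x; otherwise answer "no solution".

no solution

gcd(54138, 188993):
188993 = 3*54138 + 26579
54138 = 2*26579 + 980
26579 = 27*980 + 119
980 = 8*119 + 28
119 = 4*28 + 7
28 = 4*7 + 0
gcd = 7, but 7 ∤ 148906, so the congruence has no solution.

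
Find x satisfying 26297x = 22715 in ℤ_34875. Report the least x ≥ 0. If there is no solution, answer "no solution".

595

First find gcd(26297, 34875):
34875 = 1*26297 + 8578
26297 = 3*8578 + 563
8578 = 15*563 + 133
563 = 4*133 + 31
133 = 4*31 + 9
31 = 3*9 + 4
9 = 2*4 + 1
4 = 4*1 + 0
gcd = 1, so a unique solution mod 34875 exists.
Back-substitute for the Bézout coefficients:
1 = 9 − 2·4
1 = −2·31 + 7·9
1 = 7·133 − 30·31
1 = −30·563 + 127·133
1 = 127·8578 − 1935·563
1 = −1935·26297 + 5932·8578
1 = 5932·34875 − 7867·26297
So 26297·(-7867) ≡ 1 (mod 34875), giving 26297⁻¹ ≡ 27008.
x ≡ 26297⁻¹·22715 ≡ 27008·22715 ≡ 595 (mod 34875).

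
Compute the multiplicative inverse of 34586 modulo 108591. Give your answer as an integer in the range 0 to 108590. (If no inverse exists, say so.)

86729

Extended Euclidean algorithm:
108591 = 3*34586 + 4833
34586 = 7*4833 + 755
4833 = 6*755 + 303
755 = 2*303 + 149
303 = 2*149 + 5
149 = 29*5 + 4
5 = 1*4 + 1
4 = 4*1 + 0
gcd = 1, so the inverse exists. Back-substitute:
1 = 5 − 4
1 = −149 + 30·5
1 = 30·303 − 61·149
1 = −61·755 + 152·303
1 = 152·4833 − 973·755
1 = −973·34586 + 6963·4833
1 = 6963·108591 − 21862·34586
Thus 34586·(-21862) ≡ 1 (mod 108591); reducing, -21862 mod 108591 = 86729.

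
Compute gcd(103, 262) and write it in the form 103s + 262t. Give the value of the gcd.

1

Repeated division:
262 = 2×103 + 56
103 = 1×56 + 47
56 = 1×47 + 9
47 = 5×9 + 2
9 = 4×2 + 1
2 = 2×1 + 0
gcd(103, 262) = 1.
Express as a combination:
1 = 9 − 4·2
1 = −4·47 + 21·9
1 = 21·56 − 25·47
1 = −25·103 + 46·56
1 = 46·262 − 117·103
So 1 = (46)·262 + (-117)·103.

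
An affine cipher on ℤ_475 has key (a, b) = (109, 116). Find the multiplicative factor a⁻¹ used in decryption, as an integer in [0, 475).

gcd(475, 109) by repeated division:
475 = 4*109 + 39
109 = 2*39 + 31
39 = 1*31 + 8
31 = 3*8 + 7
8 = 1*7 + 1
7 = 7*1 + 0
Since gcd(109, 475) = 1, back-substitute to write 1 as a combination:
1 = 8 − 7
1 = −31 + 4·8
1 = 4·39 − 5·31
1 = −5·109 + 14·39
1 = 14·475 − 61·109
So 109·(-61) ≡ 1 (mod 475), and -61 ≡ 414 (mod 475).

414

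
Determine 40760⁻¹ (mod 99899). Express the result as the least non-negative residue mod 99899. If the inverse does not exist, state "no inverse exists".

93284

Apply the Euclidean algorithm to 99899 and 40760:
99899 = 2·40760 + 18379
40760 = 2·18379 + 4002
18379 = 4·4002 + 2371
4002 = 1·2371 + 1631
2371 = 1·1631 + 740
1631 = 2·740 + 151
740 = 4·151 + 136
151 = 1·136 + 15
136 = 9·15 + 1
15 = 15·1 + 0
Since gcd(40760, 99899) = 1, back-substitute to write 1 as a combination:
1 = 136 − 9·15
1 = −9·151 + 10·136
1 = 10·740 − 49·151
1 = −49·1631 + 108·740
1 = 108·2371 − 157·1631
1 = −157·4002 + 265·2371
1 = 265·18379 − 1217·4002
1 = −1217·40760 + 2699·18379
1 = 2699·99899 − 6615·40760
Hence 40760⁻¹ ≡ -6615 ≡ 93284 (mod 99899).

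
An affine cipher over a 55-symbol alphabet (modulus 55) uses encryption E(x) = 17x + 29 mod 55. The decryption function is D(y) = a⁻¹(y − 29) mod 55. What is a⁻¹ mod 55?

13

gcd(55, 17) by repeated division:
55 = 3·17 + 4
17 = 4·4 + 1
4 = 4·1 + 0
Since gcd(17, 55) = 1, back-substitute to write 1 as a combination:
1 = 17 − 4·4
1 = −4·55 + 13·17
So 17·13 ≡ 1 (mod 55).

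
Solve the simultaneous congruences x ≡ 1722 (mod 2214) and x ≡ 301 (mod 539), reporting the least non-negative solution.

Write x = 1722 + 2214·k. Then 2214·k ≡ 301 − 1722 ≡ 196 (mod 539).
Need 2214⁻¹ mod 539. Extended Euclid on (539, 58):
539 = 9*58 + 17
58 = 3*17 + 7
17 = 2*7 + 3
7 = 2*3 + 1
3 = 3*1 + 0
Back-substitute:
1 = 7 − 2·3
1 = −2·17 + 5·7
1 = 5·58 − 17·17
1 = −17·539 + 158·58
2214⁻¹ ≡ 158 (mod 539), so k ≡ 158·196 ≡ 245 (mod 539).
x = 1722 + 2214·245 = 544152.

544152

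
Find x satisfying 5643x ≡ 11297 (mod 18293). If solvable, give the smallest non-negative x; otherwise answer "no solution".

981

First find gcd(5643, 18293):
18293 = 3×5643 + 1364
5643 = 4×1364 + 187
1364 = 7×187 + 55
187 = 3×55 + 22
55 = 2×22 + 11
22 = 2×11 + 0
gcd = 11 and 11 | 11297, so solutions exist. Divide through by 11: 513x ≡ 1027 (mod 1663).
Now find 513⁻¹ mod 1663:
1663 = 3×513 + 124
513 = 4×124 + 17
124 = 7×17 + 5
17 = 3×5 + 2
5 = 2×2 + 1
2 = 2×1 + 0
Back-substitute:
1 = 5 − 2·2
1 = −2·17 + 7·5
1 = 7·124 − 51·17
1 = −51·513 + 211·124
1 = 211·1663 − 684·513
So 513·(-684) ≡ 1 (mod 1663), i.e. 513⁻¹ ≡ 979.
Then x ≡ 979·1027 ≡ 981 (mod 1663); the smallest non-negative solution is x = 981.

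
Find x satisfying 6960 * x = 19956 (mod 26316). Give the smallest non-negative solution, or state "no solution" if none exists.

First find gcd(6960, 26316):
26316 = 3·6960 + 5436
6960 = 1·5436 + 1524
5436 = 3·1524 + 864
1524 = 1·864 + 660
864 = 1·660 + 204
660 = 3·204 + 48
204 = 4·48 + 12
48 = 4·12 + 0
gcd = 12 and 12 | 19956, so solutions exist. Divide through by 12: 580x ≡ 1663 (mod 2193).
Now find 580⁻¹ mod 2193:
2193 = 3*580 + 453
580 = 1*453 + 127
453 = 3*127 + 72
127 = 1*72 + 55
72 = 1*55 + 17
55 = 3*17 + 4
17 = 4*4 + 1
4 = 4*1 + 0
Back-substitute:
1 = 17 − 4·4
1 = −4·55 + 13·17
1 = 13·72 − 17·55
1 = −17·127 + 30·72
1 = 30·453 − 107·127
1 = −107·580 + 137·453
1 = 137·2193 − 518·580
So 580·(-518) ≡ 1 (mod 2193), i.e. 580⁻¹ ≡ 1675.
Then x ≡ 1675·1663 ≡ 415 (mod 2193); the smallest non-negative solution is x = 415.

415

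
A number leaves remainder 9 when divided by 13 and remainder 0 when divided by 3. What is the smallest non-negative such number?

9

Write x = 9 + 13·k. Then 13·k ≡ 0 − 9 ≡ 0 (mod 3).
Need 13⁻¹ mod 3. Extended Euclid on (3, 1):
3 = 3×1 + 0
13⁻¹ ≡ 1 (mod 3), so k ≡ 1·0 ≡ 0 (mod 3).
x = 9 + 13·0 = 9.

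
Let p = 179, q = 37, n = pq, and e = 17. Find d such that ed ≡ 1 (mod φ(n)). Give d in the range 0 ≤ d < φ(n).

377

φ(n) = (p−1)(q−1) = 178·36 = 6408.
Need d with 17·d ≡ 1 (mod 6408). Apply the extended Euclidean algorithm:
6408 = 376×17 + 16
17 = 1×16 + 1
16 = 16×1 + 0
Back-substitute:
1 = 17 − 16
1 = −6408 + 377·17
So 17·377 ≡ 1 (mod 6408), hence d = 377.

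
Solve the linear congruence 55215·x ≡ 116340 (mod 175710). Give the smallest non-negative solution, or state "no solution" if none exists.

6058

First find gcd(55215, 175710):
175710 = 3*55215 + 10065
55215 = 5*10065 + 4890
10065 = 2*4890 + 285
4890 = 17*285 + 45
285 = 6*45 + 15
45 = 3*15 + 0
gcd = 15 and 15 | 116340, so solutions exist. Divide through by 15: 3681x ≡ 7756 (mod 11714).
Now find 3681⁻¹ mod 11714:
11714 = 3*3681 + 671
3681 = 5*671 + 326
671 = 2*326 + 19
326 = 17*19 + 3
19 = 6*3 + 1
3 = 3*1 + 0
Back-substitute:
1 = 19 − 6·3
1 = −6·326 + 103·19
1 = 103·671 − 212·326
1 = −212·3681 + 1163·671
1 = 1163·11714 − 3701·3681
So 3681·(-3701) ≡ 1 (mod 11714), i.e. 3681⁻¹ ≡ 8013.
Then x ≡ 8013·7756 ≡ 6058 (mod 11714); the smallest non-negative solution is x = 6058.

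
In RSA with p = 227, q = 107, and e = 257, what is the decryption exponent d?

φ(n) = (p−1)(q−1) = 226·106 = 23956.
Need d with 257·d ≡ 1 (mod 23956). Apply the extended Euclidean algorithm:
23956 = 93*257 + 55
257 = 4*55 + 37
55 = 1*37 + 18
37 = 2*18 + 1
18 = 18*1 + 0
Back-substitute:
1 = 37 − 2·18
1 = −2·55 + 3·37
1 = 3·257 − 14·55
1 = −14·23956 + 1305·257
So 257·1305 ≡ 1 (mod 23956), hence d = 1305.

1305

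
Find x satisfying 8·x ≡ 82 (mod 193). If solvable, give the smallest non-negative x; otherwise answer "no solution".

155

First find gcd(8, 193):
193 = 24·8 + 1
8 = 8·1 + 0
gcd = 1, so a unique solution mod 193 exists.
Back-substitute for the Bézout coefficients:
1 = 193 − 24·8
So 8·(-24) ≡ 1 (mod 193), giving 8⁻¹ ≡ 169.
x ≡ 8⁻¹·82 ≡ 169·82 ≡ 155 (mod 193).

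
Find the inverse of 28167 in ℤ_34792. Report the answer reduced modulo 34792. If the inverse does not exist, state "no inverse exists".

10519

Extended Euclidean algorithm:
34792 = 1·28167 + 6625
28167 = 4·6625 + 1667
6625 = 3·1667 + 1624
1667 = 1·1624 + 43
1624 = 37·43 + 33
43 = 1·33 + 10
33 = 3·10 + 3
10 = 3·3 + 1
3 = 3·1 + 0
gcd = 1, so the inverse exists. Back-substitute:
1 = 10 − 3·3
1 = −3·33 + 10·10
1 = 10·43 − 13·33
1 = −13·1624 + 491·43
1 = 491·1667 − 504·1624
1 = −504·6625 + 2003·1667
1 = 2003·28167 − 8516·6625
1 = −8516·34792 + 10519·28167
So 28167·10519 ≡ 1 (mod 34792).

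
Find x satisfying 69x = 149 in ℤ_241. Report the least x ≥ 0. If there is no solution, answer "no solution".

79

First find gcd(69, 241):
241 = 3×69 + 34
69 = 2×34 + 1
34 = 34×1 + 0
gcd = 1, so a unique solution mod 241 exists.
Back-substitute for the Bézout coefficients:
1 = 69 − 2·34
1 = −2·241 + 7·69
So 69·(7) ≡ 1 (mod 241), giving 69⁻¹ ≡ 7.
x ≡ 69⁻¹·149 ≡ 7·149 ≡ 79 (mod 241).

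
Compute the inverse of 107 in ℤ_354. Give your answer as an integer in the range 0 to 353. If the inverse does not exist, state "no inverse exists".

gcd(354, 107) by repeated division:
354 = 3×107 + 33
107 = 3×33 + 8
33 = 4×8 + 1
8 = 8×1 + 0
The gcd is 1. Working backward:
1 = 33 − 4·8
1 = −4·107 + 13·33
1 = 13·354 − 43·107
Thus 107·(-43) ≡ 1 (mod 354); reducing, -43 mod 354 = 311.

311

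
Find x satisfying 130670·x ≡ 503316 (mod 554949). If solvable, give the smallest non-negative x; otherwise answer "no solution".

First find gcd(130670, 554949):
554949 = 4×130670 + 32269
130670 = 4×32269 + 1594
32269 = 20×1594 + 389
1594 = 4×389 + 38
389 = 10×38 + 9
38 = 4×9 + 2
9 = 4×2 + 1
2 = 2×1 + 0
gcd = 1, so a unique solution mod 554949 exists.
Back-substitute for the Bézout coefficients:
1 = 9 − 4·2
1 = −4·38 + 17·9
1 = 17·389 − 174·38
1 = −174·1594 + 713·389
1 = 713·32269 − 14434·1594
1 = −14434·130670 + 58449·32269
1 = 58449·554949 − 248230·130670
So 130670·(-248230) ≡ 1 (mod 554949), giving 130670⁻¹ ≡ 306719.
x ≡ 130670⁻¹·503316 ≡ 306719·503316 ≡ 312435 (mod 554949).

312435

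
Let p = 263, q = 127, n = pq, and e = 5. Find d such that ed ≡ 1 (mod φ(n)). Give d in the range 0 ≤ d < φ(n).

13205

φ(n) = (p−1)(q−1) = 262·126 = 33012.
Need d with 5·d ≡ 1 (mod 33012). Apply the extended Euclidean algorithm:
33012 = 6602*5 + 2
5 = 2*2 + 1
2 = 2*1 + 0
Back-substitute:
1 = 5 − 2·2
1 = −2·33012 + 13205·5
So 5·13205 ≡ 1 (mod 33012), hence d = 13205.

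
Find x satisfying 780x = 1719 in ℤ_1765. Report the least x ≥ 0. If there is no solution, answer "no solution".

gcd(780, 1765):
1765 = 2*780 + 205
780 = 3*205 + 165
205 = 1*165 + 40
165 = 4*40 + 5
40 = 8*5 + 0
gcd = 5, but 5 ∤ 1719, so the congruence has no solution.

no solution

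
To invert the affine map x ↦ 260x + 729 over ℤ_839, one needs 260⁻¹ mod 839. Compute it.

gcd(839, 260) by repeated division:
839 = 3·260 + 59
260 = 4·59 + 24
59 = 2·24 + 11
24 = 2·11 + 2
11 = 5·2 + 1
2 = 2·1 + 0
The gcd is 1. Working backward:
1 = 11 − 5·2
1 = −5·24 + 11·11
1 = 11·59 − 27·24
1 = −27·260 + 119·59
1 = 119·839 − 384·260
Hence 260⁻¹ ≡ -384 ≡ 455 (mod 839).

455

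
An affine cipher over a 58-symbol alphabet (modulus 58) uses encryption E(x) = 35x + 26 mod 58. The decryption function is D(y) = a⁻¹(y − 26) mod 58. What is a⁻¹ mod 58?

5

Extended Euclidean algorithm:
58 = 1×35 + 23
35 = 1×23 + 12
23 = 1×12 + 11
12 = 1×11 + 1
11 = 11×1 + 0
gcd = 1, so the inverse exists. Back-substitute:
1 = 12 − 11
1 = −23 + 2·12
1 = 2·35 − 3·23
1 = −3·58 + 5·35
So 35·5 ≡ 1 (mod 58).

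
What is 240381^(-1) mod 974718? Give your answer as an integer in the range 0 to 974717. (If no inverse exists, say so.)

Euclidean algorithm on 974718, 240381:
974718 = 4×240381 + 13194
240381 = 18×13194 + 2889
13194 = 4×2889 + 1638
2889 = 1×1638 + 1251
1638 = 1×1251 + 387
1251 = 3×387 + 90
387 = 4×90 + 27
90 = 3×27 + 9
27 = 3×9 + 0
The gcd is 9, not 1, hence no inverse exists.

no inverse exists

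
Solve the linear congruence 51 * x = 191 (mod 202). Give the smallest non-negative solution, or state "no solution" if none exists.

First find gcd(51, 202):
202 = 3·51 + 49
51 = 1·49 + 2
49 = 24·2 + 1
2 = 2·1 + 0
gcd = 1, so a unique solution mod 202 exists.
Back-substitute for the Bézout coefficients:
1 = 49 − 24·2
1 = −24·51 + 25·49
1 = 25·202 − 99·51
So 51·(-99) ≡ 1 (mod 202), giving 51⁻¹ ≡ 103.
x ≡ 51⁻¹·191 ≡ 103·191 ≡ 79 (mod 202).

79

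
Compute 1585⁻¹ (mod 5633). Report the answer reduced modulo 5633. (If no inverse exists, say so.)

Run Euclid on (5633, 1585):
5633 = 3*1585 + 878
1585 = 1*878 + 707
878 = 1*707 + 171
707 = 4*171 + 23
171 = 7*23 + 10
23 = 2*10 + 3
10 = 3*3 + 1
3 = 3*1 + 0
Since gcd(1585, 5633) = 1, back-substitute to write 1 as a combination:
1 = 10 − 3·3
1 = −3·23 + 7·10
1 = 7·171 − 52·23
1 = −52·707 + 215·171
1 = 215·878 − 267·707
1 = −267·1585 + 482·878
1 = 482·5633 − 1713·1585
Thus 1585·(-1713) ≡ 1 (mod 5633); reducing, -1713 mod 5633 = 3920.

3920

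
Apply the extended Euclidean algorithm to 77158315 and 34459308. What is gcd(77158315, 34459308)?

13

Repeated division:
77158315 = 2×34459308 + 8239699
34459308 = 4×8239699 + 1500512
8239699 = 5×1500512 + 737139
1500512 = 2×737139 + 26234
737139 = 28×26234 + 2587
26234 = 10×2587 + 364
2587 = 7×364 + 39
364 = 9×39 + 13
39 = 3×13 + 0
gcd(77158315, 34459308) = 13.
Express as a combination:
13 = 364 − 9·39
13 = −9·2587 + 64·364
13 = 64·26234 − 649·2587
13 = −649·737139 + 18236·26234
13 = 18236·1500512 − 37121·737139
13 = −37121·8239699 + 203841·1500512
13 = 203841·34459308 − 852485·8239699
13 = −852485·77158315 + 1908811·34459308
So 13 = (-852485)·77158315 + (1908811)·34459308.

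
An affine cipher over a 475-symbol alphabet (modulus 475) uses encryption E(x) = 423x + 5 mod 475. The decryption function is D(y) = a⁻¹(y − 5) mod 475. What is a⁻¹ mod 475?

Extended Euclidean algorithm:
475 = 1×423 + 52
423 = 8×52 + 7
52 = 7×7 + 3
7 = 2×3 + 1
3 = 3×1 + 0
Since gcd(423, 475) = 1, back-substitute to write 1 as a combination:
1 = 7 − 2·3
1 = −2·52 + 15·7
1 = 15·423 − 122·52
1 = −122·475 + 137·423
So 423·137 ≡ 1 (mod 475).

137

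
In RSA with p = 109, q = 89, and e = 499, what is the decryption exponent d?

φ(n) = (p−1)(q−1) = 108·88 = 9504.
Need d with 499·d ≡ 1 (mod 9504). Apply the extended Euclidean algorithm:
9504 = 19*499 + 23
499 = 21*23 + 16
23 = 1*16 + 7
16 = 2*7 + 2
7 = 3*2 + 1
2 = 2*1 + 0
Back-substitute:
1 = 7 − 3·2
1 = −3·16 + 7·7
1 = 7·23 − 10·16
1 = −10·499 + 217·23
1 = 217·9504 − 4133·499
So 499·(-4133) ≡ 1 (mod 9504), hence d ≡ -4133 ≡ 5371 (mod 9504).

5371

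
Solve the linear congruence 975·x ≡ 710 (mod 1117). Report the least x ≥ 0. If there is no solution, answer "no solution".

1112

First find gcd(975, 1117):
1117 = 1·975 + 142
975 = 6·142 + 123
142 = 1·123 + 19
123 = 6·19 + 9
19 = 2·9 + 1
9 = 9·1 + 0
gcd = 1, so a unique solution mod 1117 exists.
Back-substitute for the Bézout coefficients:
1 = 19 − 2·9
1 = −2·123 + 13·19
1 = 13·142 − 15·123
1 = −15·975 + 103·142
1 = 103·1117 − 118·975
So 975·(-118) ≡ 1 (mod 1117), giving 975⁻¹ ≡ 999.
x ≡ 975⁻¹·710 ≡ 999·710 ≡ 1112 (mod 1117).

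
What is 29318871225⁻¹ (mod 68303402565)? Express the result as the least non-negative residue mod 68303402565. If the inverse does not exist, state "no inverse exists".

Compute gcd(29318871225, 68303402565):
68303402565 = 2·29318871225 + 9665660115
29318871225 = 3·9665660115 + 321890880
9665660115 = 30·321890880 + 8933715
321890880 = 36·8933715 + 277140
8933715 = 32·277140 + 65235
277140 = 4·65235 + 16200
65235 = 4·16200 + 435
16200 = 37·435 + 105
435 = 4·105 + 15
105 = 7·15 + 0
gcd(29318871225, 68303402565) = 15 ≠ 1, so 29318871225 has no multiplicative inverse modulo 68303402565.

no inverse exists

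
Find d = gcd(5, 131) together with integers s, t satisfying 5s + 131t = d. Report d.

1

Repeated division:
131 = 26·5 + 1
5 = 5·1 + 0
gcd(5, 131) = 1.
Working backward:
1 = 131 − 26·5
So 1 = (1)·131 + (-26)·5.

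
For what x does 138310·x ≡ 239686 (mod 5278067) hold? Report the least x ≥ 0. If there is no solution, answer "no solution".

1969956

First find gcd(138310, 5278067):
5278067 = 38·138310 + 22287
138310 = 6·22287 + 4588
22287 = 4·4588 + 3935
4588 = 1·3935 + 653
3935 = 6·653 + 17
653 = 38·17 + 7
17 = 2·7 + 3
7 = 2·3 + 1
3 = 3·1 + 0
gcd = 1, so a unique solution mod 5278067 exists.
Back-substitute for the Bézout coefficients:
1 = 7 − 2·3
1 = −2·17 + 5·7
1 = 5·653 − 192·17
1 = −192·3935 + 1157·653
1 = 1157·4588 − 1349·3935
1 = −1349·22287 + 6553·4588
1 = 6553·138310 − 40667·22287
1 = −40667·5278067 + 1551899·138310
So 138310·(1551899) ≡ 1 (mod 5278067), giving 138310⁻¹ ≡ 1551899.
x ≡ 138310⁻¹·239686 ≡ 1551899·239686 ≡ 1969956 (mod 5278067).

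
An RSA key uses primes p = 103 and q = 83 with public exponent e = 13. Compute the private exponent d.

3217

φ(n) = (p−1)(q−1) = 102·82 = 8364.
Need d with 13·d ≡ 1 (mod 8364). Apply the extended Euclidean algorithm:
8364 = 643·13 + 5
13 = 2·5 + 3
5 = 1·3 + 2
3 = 1·2 + 1
2 = 2·1 + 0
Back-substitute:
1 = 3 − 2
1 = −5 + 2·3
1 = 2·13 − 5·5
1 = −5·8364 + 3217·13
So 13·3217 ≡ 1 (mod 8364), hence d = 3217.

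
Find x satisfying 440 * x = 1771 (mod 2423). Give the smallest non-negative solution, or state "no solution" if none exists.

2003

First find gcd(440, 2423):
2423 = 5×440 + 223
440 = 1×223 + 217
223 = 1×217 + 6
217 = 36×6 + 1
6 = 6×1 + 0
gcd = 1, so a unique solution mod 2423 exists.
Back-substitute for the Bézout coefficients:
1 = 217 − 36·6
1 = −36·223 + 37·217
1 = 37·440 − 73·223
1 = −73·2423 + 402·440
So 440·(402) ≡ 1 (mod 2423), giving 440⁻¹ ≡ 402.
x ≡ 440⁻¹·1771 ≡ 402·1771 ≡ 2003 (mod 2423).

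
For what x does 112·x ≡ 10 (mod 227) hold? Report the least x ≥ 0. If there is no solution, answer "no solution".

First find gcd(112, 227):
227 = 2·112 + 3
112 = 37·3 + 1
3 = 3·1 + 0
gcd = 1, so a unique solution mod 227 exists.
Back-substitute for the Bézout coefficients:
1 = 112 − 37·3
1 = −37·227 + 75·112
So 112·(75) ≡ 1 (mod 227), giving 112⁻¹ ≡ 75.
x ≡ 112⁻¹·10 ≡ 75·10 ≡ 69 (mod 227).

69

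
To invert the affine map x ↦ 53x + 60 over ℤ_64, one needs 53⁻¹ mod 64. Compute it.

gcd(64, 53) by repeated division:
64 = 1×53 + 11
53 = 4×11 + 9
11 = 1×9 + 2
9 = 4×2 + 1
2 = 2×1 + 0
The gcd is 1. Working backward:
1 = 9 − 4·2
1 = −4·11 + 5·9
1 = 5·53 − 24·11
1 = −24·64 + 29·53
So 53·29 ≡ 1 (mod 64).

29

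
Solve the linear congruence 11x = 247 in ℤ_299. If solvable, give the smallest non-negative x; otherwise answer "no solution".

First find gcd(11, 299):
299 = 27·11 + 2
11 = 5·2 + 1
2 = 2·1 + 0
gcd = 1, so a unique solution mod 299 exists.
Back-substitute for the Bézout coefficients:
1 = 11 − 5·2
1 = −5·299 + 136·11
So 11·(136) ≡ 1 (mod 299), giving 11⁻¹ ≡ 136.
x ≡ 11⁻¹·247 ≡ 136·247 ≡ 104 (mod 299).

104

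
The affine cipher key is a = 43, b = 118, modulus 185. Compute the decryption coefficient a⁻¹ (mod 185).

142

gcd(185, 43) by repeated division:
185 = 4·43 + 13
43 = 3·13 + 4
13 = 3·4 + 1
4 = 4·1 + 0
Since gcd(43, 185) = 1, back-substitute to write 1 as a combination:
1 = 13 − 3·4
1 = −3·43 + 10·13
1 = 10·185 − 43·43
Hence 43⁻¹ ≡ -43 ≡ 142 (mod 185).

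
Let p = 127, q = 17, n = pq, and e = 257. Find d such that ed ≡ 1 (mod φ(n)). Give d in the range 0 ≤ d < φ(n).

353

φ(n) = (p−1)(q−1) = 126·16 = 2016.
Need d with 257·d ≡ 1 (mod 2016). Apply the extended Euclidean algorithm:
2016 = 7*257 + 217
257 = 1*217 + 40
217 = 5*40 + 17
40 = 2*17 + 6
17 = 2*6 + 5
6 = 1*5 + 1
5 = 5*1 + 0
Back-substitute:
1 = 6 − 5
1 = −17 + 3·6
1 = 3·40 − 7·17
1 = −7·217 + 38·40
1 = 38·257 − 45·217
1 = −45·2016 + 353·257
So 257·353 ≡ 1 (mod 2016), hence d = 353.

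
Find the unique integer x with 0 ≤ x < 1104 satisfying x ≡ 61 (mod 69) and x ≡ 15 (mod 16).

751

Write x = 61 + 69·k. Then 69·k ≡ 15 − 61 ≡ 2 (mod 16).
Need 69⁻¹ mod 16. Extended Euclid on (16, 5):
16 = 3*5 + 1
5 = 5*1 + 0
Back-substitute:
1 = 16 − 3·5
69⁻¹ ≡ 13 (mod 16), so k ≡ 13·2 ≡ 10 (mod 16).
x = 61 + 69·10 = 751.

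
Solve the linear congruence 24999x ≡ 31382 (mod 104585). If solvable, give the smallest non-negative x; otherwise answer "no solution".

7653

First find gcd(24999, 104585):
104585 = 4*24999 + 4589
24999 = 5*4589 + 2054
4589 = 2*2054 + 481
2054 = 4*481 + 130
481 = 3*130 + 91
130 = 1*91 + 39
91 = 2*39 + 13
39 = 3*13 + 0
gcd = 13 and 13 | 31382, so solutions exist. Divide through by 13: 1923x ≡ 2414 (mod 8045).
Now find 1923⁻¹ mod 8045:
8045 = 4×1923 + 353
1923 = 5×353 + 158
353 = 2×158 + 37
158 = 4×37 + 10
37 = 3×10 + 7
10 = 1×7 + 3
7 = 2×3 + 1
3 = 3×1 + 0
Back-substitute:
1 = 7 − 2·3
1 = −2·10 + 3·7
1 = 3·37 − 11·10
1 = −11·158 + 47·37
1 = 47·353 − 105·158
1 = −105·1923 + 572·353
1 = 572·8045 − 2393·1923
So 1923·(-2393) ≡ 1 (mod 8045), i.e. 1923⁻¹ ≡ 5652.
Then x ≡ 5652·2414 ≡ 7653 (mod 8045); the smallest non-negative solution is x = 7653.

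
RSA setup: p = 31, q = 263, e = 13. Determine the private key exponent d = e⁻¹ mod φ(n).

φ(n) = (p−1)(q−1) = 30·262 = 7860.
Need d with 13·d ≡ 1 (mod 7860). Apply the extended Euclidean algorithm:
7860 = 604*13 + 8
13 = 1*8 + 5
8 = 1*5 + 3
5 = 1*3 + 2
3 = 1*2 + 1
2 = 2*1 + 0
Back-substitute:
1 = 3 − 2
1 = −5 + 2·3
1 = 2·8 − 3·5
1 = −3·13 + 5·8
1 = 5·7860 − 3023·13
So 13·(-3023) ≡ 1 (mod 7860), hence d ≡ -3023 ≡ 4837 (mod 7860).

4837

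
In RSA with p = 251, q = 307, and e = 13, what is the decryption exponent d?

47077

φ(n) = (p−1)(q−1) = 250·306 = 76500.
Need d with 13·d ≡ 1 (mod 76500). Apply the extended Euclidean algorithm:
76500 = 5884×13 + 8
13 = 1×8 + 5
8 = 1×5 + 3
5 = 1×3 + 2
3 = 1×2 + 1
2 = 2×1 + 0
Back-substitute:
1 = 3 − 2
1 = −5 + 2·3
1 = 2·8 − 3·5
1 = −3·13 + 5·8
1 = 5·76500 − 29423·13
So 13·(-29423) ≡ 1 (mod 76500), hence d ≡ -29423 ≡ 47077 (mod 76500).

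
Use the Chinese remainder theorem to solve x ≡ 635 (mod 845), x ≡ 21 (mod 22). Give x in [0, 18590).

Write x = 635 + 845·k. Then 845·k ≡ 21 − 635 ≡ 2 (mod 22).
Need 845⁻¹ mod 22. Extended Euclid on (22, 9):
22 = 2*9 + 4
9 = 2*4 + 1
4 = 4*1 + 0
Back-substitute:
1 = 9 − 2·4
1 = −2·22 + 5·9
845⁻¹ ≡ 5 (mod 22), so k ≡ 5·2 ≡ 10 (mod 22).
x = 635 + 845·10 = 9085.

9085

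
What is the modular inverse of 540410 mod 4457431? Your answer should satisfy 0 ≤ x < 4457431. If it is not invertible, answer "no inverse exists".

gcd(4457431, 540410) by repeated division:
4457431 = 8*540410 + 134151
540410 = 4*134151 + 3806
134151 = 35*3806 + 941
3806 = 4*941 + 42
941 = 22*42 + 17
42 = 2*17 + 8
17 = 2*8 + 1
8 = 8*1 + 0
gcd = 1, so the inverse exists. Back-substitute:
1 = 17 − 2·8
1 = −2·42 + 5·17
1 = 5·941 − 112·42
1 = −112·3806 + 453·941
1 = 453·134151 − 15967·3806
1 = −15967·540410 + 64321·134151
1 = 64321·4457431 − 530535·540410
Thus 540410·(-530535) ≡ 1 (mod 4457431); reducing, -530535 mod 4457431 = 3926896.

3926896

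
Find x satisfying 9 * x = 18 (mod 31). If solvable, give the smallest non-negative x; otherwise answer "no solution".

2

First find gcd(9, 31):
31 = 3*9 + 4
9 = 2*4 + 1
4 = 4*1 + 0
gcd = 1, so a unique solution mod 31 exists.
Back-substitute for the Bézout coefficients:
1 = 9 − 2·4
1 = −2·31 + 7·9
So 9·(7) ≡ 1 (mod 31), giving 9⁻¹ ≡ 7.
x ≡ 9⁻¹·18 ≡ 7·18 ≡ 2 (mod 31).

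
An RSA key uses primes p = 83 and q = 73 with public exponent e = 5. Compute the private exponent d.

φ(n) = (p−1)(q−1) = 82·72 = 5904.
Need d with 5·d ≡ 1 (mod 5904). Apply the extended Euclidean algorithm:
5904 = 1180×5 + 4
5 = 1×4 + 1
4 = 4×1 + 0
Back-substitute:
1 = 5 − 4
1 = −5904 + 1181·5
So 5·1181 ≡ 1 (mod 5904), hence d = 1181.

1181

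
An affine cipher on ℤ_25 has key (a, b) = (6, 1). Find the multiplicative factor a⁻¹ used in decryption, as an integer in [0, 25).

Run Euclid on (25, 6):
25 = 4·6 + 1
6 = 6·1 + 0
Since gcd(6, 25) = 1, back-substitute to write 1 as a combination:
1 = 25 − 4·6
Thus 6·(-4) ≡ 1 (mod 25); reducing, -4 mod 25 = 21.

21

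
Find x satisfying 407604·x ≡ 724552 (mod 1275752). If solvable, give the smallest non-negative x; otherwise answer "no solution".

221854

First find gcd(407604, 1275752):
1275752 = 3·407604 + 52940
407604 = 7·52940 + 37024
52940 = 1·37024 + 15916
37024 = 2·15916 + 5192
15916 = 3·5192 + 340
5192 = 15·340 + 92
340 = 3·92 + 64
92 = 1·64 + 28
64 = 2·28 + 8
28 = 3·8 + 4
8 = 2·4 + 0
gcd = 4 and 4 | 724552, so solutions exist. Divide through by 4: 101901x ≡ 181138 (mod 318938).
Now find 101901⁻¹ mod 318938:
318938 = 3*101901 + 13235
101901 = 7*13235 + 9256
13235 = 1*9256 + 3979
9256 = 2*3979 + 1298
3979 = 3*1298 + 85
1298 = 15*85 + 23
85 = 3*23 + 16
23 = 1*16 + 7
16 = 2*7 + 2
7 = 3*2 + 1
2 = 2*1 + 0
Back-substitute:
1 = 7 − 3·2
1 = −3·16 + 7·7
1 = 7·23 − 10·16
1 = −10·85 + 37·23
1 = 37·1298 − 565·85
1 = −565·3979 + 1732·1298
1 = 1732·9256 − 4029·3979
1 = −4029·13235 + 5761·9256
1 = 5761·101901 − 44356·13235
1 = −44356·318938 + 138829·101901
So 101901⁻¹ ≡ 138829 (mod 318938).
Then x ≡ 138829·181138 ≡ 221854 (mod 318938); the smallest non-negative solution is x = 221854.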